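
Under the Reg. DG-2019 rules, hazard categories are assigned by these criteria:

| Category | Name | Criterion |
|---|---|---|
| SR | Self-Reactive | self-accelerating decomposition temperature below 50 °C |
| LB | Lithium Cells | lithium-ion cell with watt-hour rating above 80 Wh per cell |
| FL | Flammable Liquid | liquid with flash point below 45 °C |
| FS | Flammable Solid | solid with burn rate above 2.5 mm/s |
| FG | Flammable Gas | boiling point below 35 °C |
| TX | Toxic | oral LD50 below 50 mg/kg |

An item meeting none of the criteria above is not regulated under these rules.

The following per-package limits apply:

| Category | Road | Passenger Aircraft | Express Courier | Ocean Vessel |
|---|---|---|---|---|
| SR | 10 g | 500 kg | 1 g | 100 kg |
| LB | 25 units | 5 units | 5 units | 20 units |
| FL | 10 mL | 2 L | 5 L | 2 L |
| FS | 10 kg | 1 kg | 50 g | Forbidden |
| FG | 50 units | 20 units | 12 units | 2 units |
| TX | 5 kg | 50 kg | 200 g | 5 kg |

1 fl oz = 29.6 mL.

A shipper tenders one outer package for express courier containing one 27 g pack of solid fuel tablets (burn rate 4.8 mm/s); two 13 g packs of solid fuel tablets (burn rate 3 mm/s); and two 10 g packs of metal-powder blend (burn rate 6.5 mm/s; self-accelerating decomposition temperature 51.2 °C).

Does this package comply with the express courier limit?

The solid fuel tablets have burn rate 4.8 mm/s, which is > 2.5 mm/s, so they are Category FS (Flammable Solid).
Solid fuel tablets: burn rate 3 mm/s > 2.5 mm/s → Category FS (Flammable Solid).
The metal-powder blend has burn rate 6.5 mm/s, which is > 2.5 mm/s, so it is Category FS (Flammable Solid).
Category FS net quantity: 27 g + (two 13 g packs = 26 g) + (two 10 g packs = 20 g) = 73 g.
73 g exceeds the express courier limit of 50 g for Category FS.

No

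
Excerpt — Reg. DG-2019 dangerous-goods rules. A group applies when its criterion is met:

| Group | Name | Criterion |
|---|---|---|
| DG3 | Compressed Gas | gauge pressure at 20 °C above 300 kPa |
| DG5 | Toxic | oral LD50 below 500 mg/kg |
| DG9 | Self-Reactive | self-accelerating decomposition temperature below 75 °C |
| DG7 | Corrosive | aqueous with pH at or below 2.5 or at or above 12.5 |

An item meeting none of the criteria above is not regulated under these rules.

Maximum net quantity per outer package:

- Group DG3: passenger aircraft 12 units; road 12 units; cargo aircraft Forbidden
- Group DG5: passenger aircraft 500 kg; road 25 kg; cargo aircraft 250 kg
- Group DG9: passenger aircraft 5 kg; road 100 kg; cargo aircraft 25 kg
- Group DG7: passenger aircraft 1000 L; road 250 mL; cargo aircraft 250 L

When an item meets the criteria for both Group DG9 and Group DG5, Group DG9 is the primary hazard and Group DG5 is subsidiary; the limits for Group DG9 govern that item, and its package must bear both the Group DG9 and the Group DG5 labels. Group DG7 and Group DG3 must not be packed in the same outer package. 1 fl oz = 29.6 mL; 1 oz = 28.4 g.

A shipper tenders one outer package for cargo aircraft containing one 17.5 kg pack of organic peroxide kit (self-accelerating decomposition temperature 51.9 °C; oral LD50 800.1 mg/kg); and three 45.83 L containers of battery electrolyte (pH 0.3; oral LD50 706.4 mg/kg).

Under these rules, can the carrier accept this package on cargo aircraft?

Self-accelerating decomposition temperature 51.9 °C meets the Group DG9 criterion (Self-Reactive), so the organic peroxide kit is Group DG9.
With pH 0.3 (≤ 2.5), the battery electrolyte falls in Group DG7.
Group DG9 quantity: 17.5 kg.
17.5 kg is within the cargo aircraft limit of 25 kg for Group DG9.
Group DG7 quantity: three 45.83 L containers = 137.49 L.
137.49 L ≤ 250 L (cargo aircraft limit, Group DG7) — within limit.
The segregation rule (Group DG7 with Group DG3) does not apply to Group DG9 with Group DG7.
Every hazard group is within its cargo aircraft limit and no segregation rule is violated.

Yes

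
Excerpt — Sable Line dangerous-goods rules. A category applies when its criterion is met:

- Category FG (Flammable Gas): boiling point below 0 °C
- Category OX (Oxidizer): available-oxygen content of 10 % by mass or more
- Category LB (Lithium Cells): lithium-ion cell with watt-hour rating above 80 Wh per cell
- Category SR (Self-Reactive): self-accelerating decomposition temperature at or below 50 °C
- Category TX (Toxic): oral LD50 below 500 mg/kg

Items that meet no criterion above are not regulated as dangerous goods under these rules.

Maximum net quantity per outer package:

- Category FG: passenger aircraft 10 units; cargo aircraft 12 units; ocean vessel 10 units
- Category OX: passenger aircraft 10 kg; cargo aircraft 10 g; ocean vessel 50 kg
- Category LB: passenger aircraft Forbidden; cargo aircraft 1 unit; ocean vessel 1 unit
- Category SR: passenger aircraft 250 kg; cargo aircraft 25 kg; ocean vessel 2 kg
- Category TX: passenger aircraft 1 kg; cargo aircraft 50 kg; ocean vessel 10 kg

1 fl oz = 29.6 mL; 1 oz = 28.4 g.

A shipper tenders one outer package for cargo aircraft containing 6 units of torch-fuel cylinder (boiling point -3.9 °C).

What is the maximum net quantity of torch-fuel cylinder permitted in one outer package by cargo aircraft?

Boiling point -3.9 °C meets the Category FG criterion (Flammable Gas), so the torch-fuel cylinder is Category FG.
The cargo aircraft limit for Category FG is 12 units.

12 units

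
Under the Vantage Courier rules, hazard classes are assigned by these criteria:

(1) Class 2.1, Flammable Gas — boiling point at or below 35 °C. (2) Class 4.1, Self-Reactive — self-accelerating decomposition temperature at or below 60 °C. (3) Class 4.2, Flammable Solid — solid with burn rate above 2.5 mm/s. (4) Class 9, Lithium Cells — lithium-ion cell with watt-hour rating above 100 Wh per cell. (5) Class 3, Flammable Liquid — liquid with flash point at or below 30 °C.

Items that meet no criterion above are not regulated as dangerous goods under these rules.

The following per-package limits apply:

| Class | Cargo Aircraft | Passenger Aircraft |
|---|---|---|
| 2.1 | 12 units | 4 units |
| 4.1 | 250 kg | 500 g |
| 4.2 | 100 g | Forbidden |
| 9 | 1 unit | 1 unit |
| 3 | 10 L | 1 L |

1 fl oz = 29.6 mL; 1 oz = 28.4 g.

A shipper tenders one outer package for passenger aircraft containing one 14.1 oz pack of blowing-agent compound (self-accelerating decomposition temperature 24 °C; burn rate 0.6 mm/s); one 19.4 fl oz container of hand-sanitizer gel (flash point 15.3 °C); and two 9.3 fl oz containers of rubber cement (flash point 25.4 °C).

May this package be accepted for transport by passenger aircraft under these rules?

No

Blowing-agent compound: self-accelerating decomposition temperature 24 °C ≤ 60 °C → Class 4.1 (Self-Reactive).
Flash point 15.3 °C meets the Class 3 criterion (Flammable Liquid), so the hand-sanitizer gel is Class 3.
With flash point 25.4 °C (≤ 30 °C), the rubber cement falls in Class 3.
Class 3 net quantity: (one 19.4 fl oz container = 574.24 mL) + (two 9.3 fl oz containers = 550.56 mL) = 1124.8 mL.
1124.8 mL > 1 L (passenger aircraft limit, Class 3) — over the limit.
Class 4.1 quantity: one 14.1 oz pack = 400.44 g.
400.44 g is within the passenger aircraft limit of 500 g for Class 4.1.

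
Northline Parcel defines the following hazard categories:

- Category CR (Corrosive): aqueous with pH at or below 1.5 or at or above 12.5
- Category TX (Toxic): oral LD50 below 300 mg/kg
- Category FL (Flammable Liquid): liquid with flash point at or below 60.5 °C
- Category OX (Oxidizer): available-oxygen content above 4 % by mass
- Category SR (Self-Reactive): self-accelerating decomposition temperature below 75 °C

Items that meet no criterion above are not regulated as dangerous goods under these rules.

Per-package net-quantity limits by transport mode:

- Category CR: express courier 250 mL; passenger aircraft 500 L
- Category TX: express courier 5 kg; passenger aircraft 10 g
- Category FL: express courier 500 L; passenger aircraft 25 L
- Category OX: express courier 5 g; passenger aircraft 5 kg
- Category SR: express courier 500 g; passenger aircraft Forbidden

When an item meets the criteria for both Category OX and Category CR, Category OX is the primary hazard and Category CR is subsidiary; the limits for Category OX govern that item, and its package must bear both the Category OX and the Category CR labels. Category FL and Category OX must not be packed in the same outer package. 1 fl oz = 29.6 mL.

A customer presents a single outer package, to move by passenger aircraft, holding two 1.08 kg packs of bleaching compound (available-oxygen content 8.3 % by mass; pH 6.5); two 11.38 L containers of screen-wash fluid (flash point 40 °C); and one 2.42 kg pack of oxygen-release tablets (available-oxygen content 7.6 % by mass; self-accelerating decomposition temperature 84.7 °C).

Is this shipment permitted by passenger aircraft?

No

The bleaching compound has available-oxygen content 8.3 % by mass, which is > 4 % by mass, so it is Category OX (Oxidizer).
Screen-wash fluid: flash point 40 °C ≤ 60.5 °C → Category FL (Flammable Liquid).
Oxygen-release tablets: available-oxygen content 7.6 % by mass > 4 % by mass → Category OX (Oxidizer).
Category FL quantity: two 11.38 L containers = 22.76 L.
22.76 L is within the passenger aircraft limit of 25 L for Category FL.
Category OX net quantity: (two 1.08 kg packs = 2.16 kg) + 2.42 kg = 4.58 kg.
4.58 kg is within the passenger aircraft limit of 5 kg for Category OX.
Category FL and Category OX may not share an outer package.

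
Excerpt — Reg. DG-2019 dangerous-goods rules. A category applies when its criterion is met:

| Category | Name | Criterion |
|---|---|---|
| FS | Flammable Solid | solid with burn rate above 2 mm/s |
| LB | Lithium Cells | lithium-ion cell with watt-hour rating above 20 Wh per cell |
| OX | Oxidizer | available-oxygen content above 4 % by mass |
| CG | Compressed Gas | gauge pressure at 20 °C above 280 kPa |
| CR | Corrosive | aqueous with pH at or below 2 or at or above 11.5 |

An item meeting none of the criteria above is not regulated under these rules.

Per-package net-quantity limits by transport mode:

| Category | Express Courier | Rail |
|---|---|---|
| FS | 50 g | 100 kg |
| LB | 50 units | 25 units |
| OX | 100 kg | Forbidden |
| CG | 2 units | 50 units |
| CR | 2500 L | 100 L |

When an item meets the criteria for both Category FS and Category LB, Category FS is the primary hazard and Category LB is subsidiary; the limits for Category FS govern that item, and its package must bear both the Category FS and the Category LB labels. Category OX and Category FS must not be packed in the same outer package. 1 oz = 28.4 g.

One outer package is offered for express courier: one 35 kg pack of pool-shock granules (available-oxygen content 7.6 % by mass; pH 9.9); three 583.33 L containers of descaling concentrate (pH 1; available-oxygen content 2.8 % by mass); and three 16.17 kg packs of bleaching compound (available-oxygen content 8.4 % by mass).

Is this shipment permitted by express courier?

Yes

With available-oxygen content 7.6 % by mass (> 4 % by mass), the pool-shock granules fall in Category OX.
With pH 1 (≤ 2), the descaling concentrate falls in Category CR.
Bleaching compound: available-oxygen content 8.4 % by mass > 4 % by mass → Category OX (Oxidizer).
Total Category OX: 35 kg + (three 16.17 kg packs = 48.51 kg) = 83.51 kg.
83.51 kg is within the express courier limit of 100 kg for Category OX.
Category CR quantity: three 583.33 L containers = 1749.99 L.
That is within the Category CR express courier limit of 2500 L.
The segregation rule (Category OX with Category FS) does not apply to Category OX with Category CR.
Every hazard category is within its express courier limit and no segregation rule is violated.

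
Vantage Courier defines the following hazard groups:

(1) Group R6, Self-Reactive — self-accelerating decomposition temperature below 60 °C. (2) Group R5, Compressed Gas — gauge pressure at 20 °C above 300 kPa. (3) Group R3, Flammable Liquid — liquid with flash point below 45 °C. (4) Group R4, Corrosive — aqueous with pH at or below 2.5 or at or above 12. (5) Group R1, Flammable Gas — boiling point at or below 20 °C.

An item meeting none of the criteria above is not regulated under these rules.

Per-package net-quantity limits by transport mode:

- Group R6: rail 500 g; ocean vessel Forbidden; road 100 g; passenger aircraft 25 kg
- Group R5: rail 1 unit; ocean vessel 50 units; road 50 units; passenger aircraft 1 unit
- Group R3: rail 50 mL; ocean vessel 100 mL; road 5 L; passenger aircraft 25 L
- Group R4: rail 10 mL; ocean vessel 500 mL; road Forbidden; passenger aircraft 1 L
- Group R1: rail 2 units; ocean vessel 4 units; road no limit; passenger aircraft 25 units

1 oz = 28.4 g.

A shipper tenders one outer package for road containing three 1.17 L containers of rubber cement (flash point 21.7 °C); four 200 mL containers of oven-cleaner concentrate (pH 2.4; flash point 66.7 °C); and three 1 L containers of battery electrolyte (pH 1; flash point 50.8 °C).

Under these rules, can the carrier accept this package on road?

No

With flash point 21.7 °C (< 45 °C), the rubber cement falls in Group R3.
Oven-cleaner concentrate: pH 2.4 ≤ 2.5 → Group R4 (Corrosive).
pH 1 meets the Group R4 criterion (Corrosive), so the battery electrolyte is Group R4.
Total Group R4: (four 200 mL containers = 800 mL) + (three 1 L containers = 3 L) = 3.8 L.
By road, Group R4 is Forbidden regardless of quantity.
Group R3 quantity: three 1.17 L containers = 3.51 L.
3.51 L is within the road limit of 5 L for Group R3.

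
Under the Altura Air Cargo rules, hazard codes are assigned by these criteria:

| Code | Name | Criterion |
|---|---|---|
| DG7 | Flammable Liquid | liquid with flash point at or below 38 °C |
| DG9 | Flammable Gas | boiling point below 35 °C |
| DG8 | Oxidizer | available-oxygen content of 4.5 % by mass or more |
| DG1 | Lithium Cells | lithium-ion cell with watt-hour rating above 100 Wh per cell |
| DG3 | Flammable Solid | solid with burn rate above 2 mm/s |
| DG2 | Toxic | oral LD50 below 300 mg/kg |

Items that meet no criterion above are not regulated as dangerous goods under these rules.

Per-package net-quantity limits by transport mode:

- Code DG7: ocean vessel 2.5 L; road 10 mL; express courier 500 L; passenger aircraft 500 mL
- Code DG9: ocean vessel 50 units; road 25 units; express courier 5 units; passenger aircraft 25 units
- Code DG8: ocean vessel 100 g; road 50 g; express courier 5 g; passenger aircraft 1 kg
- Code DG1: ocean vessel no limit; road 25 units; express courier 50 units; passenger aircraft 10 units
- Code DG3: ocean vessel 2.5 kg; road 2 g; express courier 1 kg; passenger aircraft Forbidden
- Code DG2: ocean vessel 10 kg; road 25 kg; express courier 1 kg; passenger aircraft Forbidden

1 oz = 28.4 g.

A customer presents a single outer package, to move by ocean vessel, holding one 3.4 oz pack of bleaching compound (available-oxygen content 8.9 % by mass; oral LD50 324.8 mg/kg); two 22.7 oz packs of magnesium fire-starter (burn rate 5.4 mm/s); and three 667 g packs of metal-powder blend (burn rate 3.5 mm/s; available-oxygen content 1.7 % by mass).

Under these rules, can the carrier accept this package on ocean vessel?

The bleaching compound has available-oxygen content 8.9 % by mass, which is ≥ 4.5 % by mass, so it is Code DG8 (Oxidizer).
With burn rate 5.4 mm/s (> 2 mm/s), the magnesium fire-starter falls in Code DG3.
With burn rate 3.5 mm/s (> 2 mm/s), the metal-powder blend falls in Code DG3.
Total Code DG3: (two 22.7 oz packs = 1289.36 g) + (three 667 g packs = 2.001 kg) = 3290.36 g.
That exceeds the Code DG3 ocean vessel limit of 2.5 kg.
Code DG8 quantity: one 3.4 oz pack = 96.56 g.
96.56 g is within the ocean vessel limit of 100 g for Code DG8.

No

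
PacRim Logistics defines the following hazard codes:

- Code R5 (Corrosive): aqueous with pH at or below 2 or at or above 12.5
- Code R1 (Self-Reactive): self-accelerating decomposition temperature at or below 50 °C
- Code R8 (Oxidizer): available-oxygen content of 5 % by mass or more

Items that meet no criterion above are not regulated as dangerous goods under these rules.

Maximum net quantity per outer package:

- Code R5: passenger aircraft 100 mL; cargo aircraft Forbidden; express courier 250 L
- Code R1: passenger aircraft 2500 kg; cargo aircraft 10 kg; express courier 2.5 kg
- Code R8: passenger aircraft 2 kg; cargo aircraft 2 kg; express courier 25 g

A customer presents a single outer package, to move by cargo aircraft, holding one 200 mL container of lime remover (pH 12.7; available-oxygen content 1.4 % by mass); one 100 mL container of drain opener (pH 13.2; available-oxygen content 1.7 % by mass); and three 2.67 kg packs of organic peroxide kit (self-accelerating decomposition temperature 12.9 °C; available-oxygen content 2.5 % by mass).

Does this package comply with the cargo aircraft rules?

No

With pH 12.7 (≥ 12.5), the lime remover falls in Code R5.
Drain opener: pH 13.2 ≥ 12.5 → Code R5 (Corrosive).
With self-accelerating decomposition temperature 12.9 °C (≤ 50 °C), the organic peroxide kit falls in Code R1.
Code R1 quantity: three 2.67 kg packs = 8.01 kg.
8.01 kg ≤ 10 kg (cargo aircraft limit, Code R1) — within limit.
Code R5 net quantity: 200 mL + 100 mL = 300 mL.
By cargo aircraft, Code R5 is Forbidden regardless of quantity.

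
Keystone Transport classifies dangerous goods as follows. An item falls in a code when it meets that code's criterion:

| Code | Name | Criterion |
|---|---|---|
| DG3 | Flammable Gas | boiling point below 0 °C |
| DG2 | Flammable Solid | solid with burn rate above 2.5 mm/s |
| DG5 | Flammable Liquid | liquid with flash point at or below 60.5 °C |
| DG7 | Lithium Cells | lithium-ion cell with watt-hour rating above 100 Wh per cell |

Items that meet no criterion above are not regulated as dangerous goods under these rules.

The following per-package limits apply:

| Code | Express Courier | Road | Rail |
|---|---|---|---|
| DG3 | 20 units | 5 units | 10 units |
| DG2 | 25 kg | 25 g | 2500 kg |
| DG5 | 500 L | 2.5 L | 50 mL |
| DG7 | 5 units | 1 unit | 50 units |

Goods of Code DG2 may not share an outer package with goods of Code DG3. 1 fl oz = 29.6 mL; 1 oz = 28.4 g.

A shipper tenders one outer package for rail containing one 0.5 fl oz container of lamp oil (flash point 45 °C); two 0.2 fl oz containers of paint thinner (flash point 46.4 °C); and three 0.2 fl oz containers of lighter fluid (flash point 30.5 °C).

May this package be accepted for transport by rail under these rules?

Yes

With flash point 45 °C (≤ 60.5 °C), the lamp oil falls in Code DG5.
The paint thinner has flash point 46.4 °C, which is ≤ 60.5 °C, so it is Code DG5 (Flammable Liquid).
With flash point 30.5 °C (≤ 60.5 °C), the lighter fluid falls in Code DG5.
Code DG5 net quantity: (one 0.5 fl oz container = 14.8 mL) + (two 0.2 fl oz containers = 11.84 mL) + (three 0.2 fl oz containers = 17.76 mL) = 44.4 mL.
44.4 mL is within the rail limit of 50 mL for Code DG5.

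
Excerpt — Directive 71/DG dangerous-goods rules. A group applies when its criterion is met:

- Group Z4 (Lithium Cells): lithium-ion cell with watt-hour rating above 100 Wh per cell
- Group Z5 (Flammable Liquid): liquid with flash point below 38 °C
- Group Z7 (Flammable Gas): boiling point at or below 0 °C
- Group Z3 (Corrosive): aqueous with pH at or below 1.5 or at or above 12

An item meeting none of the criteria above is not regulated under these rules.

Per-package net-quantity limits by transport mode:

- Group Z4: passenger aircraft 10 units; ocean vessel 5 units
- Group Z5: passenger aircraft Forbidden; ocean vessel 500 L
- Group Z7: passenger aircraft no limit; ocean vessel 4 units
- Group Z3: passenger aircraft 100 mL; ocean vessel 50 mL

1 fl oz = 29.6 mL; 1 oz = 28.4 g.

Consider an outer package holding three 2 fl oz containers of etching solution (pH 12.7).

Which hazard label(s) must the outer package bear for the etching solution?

Group Z3

Etching solution: pH 12.7 ≥ 12 → Group Z3 (Corrosive).
Only the Group Z3 label is required.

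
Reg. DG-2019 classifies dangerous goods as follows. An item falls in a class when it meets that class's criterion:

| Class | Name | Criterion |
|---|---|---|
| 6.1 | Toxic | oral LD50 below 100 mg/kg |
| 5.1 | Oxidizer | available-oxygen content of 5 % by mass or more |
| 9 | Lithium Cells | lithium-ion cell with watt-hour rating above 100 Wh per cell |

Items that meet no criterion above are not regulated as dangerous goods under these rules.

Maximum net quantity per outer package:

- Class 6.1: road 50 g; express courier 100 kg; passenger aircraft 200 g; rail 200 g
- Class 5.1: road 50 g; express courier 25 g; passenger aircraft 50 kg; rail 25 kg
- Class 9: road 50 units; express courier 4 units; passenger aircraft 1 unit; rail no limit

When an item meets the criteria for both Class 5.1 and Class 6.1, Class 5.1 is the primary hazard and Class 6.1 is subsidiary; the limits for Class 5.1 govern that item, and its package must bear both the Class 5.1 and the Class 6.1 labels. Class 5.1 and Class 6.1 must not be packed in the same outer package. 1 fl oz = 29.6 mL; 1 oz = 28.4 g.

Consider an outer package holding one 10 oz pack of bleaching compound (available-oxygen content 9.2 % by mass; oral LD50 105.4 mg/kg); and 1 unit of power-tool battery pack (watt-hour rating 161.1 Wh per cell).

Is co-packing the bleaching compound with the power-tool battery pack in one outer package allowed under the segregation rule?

Yes

The bleaching compound has available-oxygen content 9.2 % by mass, which is ≥ 5 % by mass, so it is Class 5.1 (Oxidizer).
Watt-hour rating 161.1 Wh per cell meets the Class 9 criterion (Lithium Cells), so the power-tool battery pack is Class 9.
No segregation rule bars Class 5.1 with Class 9.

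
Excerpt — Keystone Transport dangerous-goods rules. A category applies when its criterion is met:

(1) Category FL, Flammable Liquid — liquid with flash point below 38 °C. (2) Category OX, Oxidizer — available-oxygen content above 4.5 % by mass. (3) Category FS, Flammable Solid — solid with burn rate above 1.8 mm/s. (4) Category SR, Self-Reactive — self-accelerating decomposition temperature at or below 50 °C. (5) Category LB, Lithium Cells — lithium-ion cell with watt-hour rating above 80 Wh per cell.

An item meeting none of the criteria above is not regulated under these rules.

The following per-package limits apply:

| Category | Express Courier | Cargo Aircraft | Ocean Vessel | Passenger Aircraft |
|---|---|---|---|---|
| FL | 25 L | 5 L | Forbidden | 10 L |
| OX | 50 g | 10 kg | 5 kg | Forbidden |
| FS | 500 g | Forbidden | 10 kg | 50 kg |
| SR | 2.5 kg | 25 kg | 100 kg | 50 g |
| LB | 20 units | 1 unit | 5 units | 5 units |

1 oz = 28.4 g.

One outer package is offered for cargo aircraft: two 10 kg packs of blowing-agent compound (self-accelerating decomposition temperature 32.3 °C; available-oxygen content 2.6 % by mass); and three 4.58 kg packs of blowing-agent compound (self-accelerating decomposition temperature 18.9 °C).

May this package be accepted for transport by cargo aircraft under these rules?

With self-accelerating decomposition temperature 32.3 °C (≤ 50 °C), the blowing-agent compound falls in Category SR.
The blowing-agent compound has self-accelerating decomposition temperature 18.9 °C, which is ≤ 50 °C, so it is Category SR (Self-Reactive).
Total Category SR: (two 10 kg packs = 20 kg) + (three 4.58 kg packs = 13.74 kg) = 33.74 kg.
33.74 kg exceeds the cargo aircraft limit of 25 kg for Category SR.

No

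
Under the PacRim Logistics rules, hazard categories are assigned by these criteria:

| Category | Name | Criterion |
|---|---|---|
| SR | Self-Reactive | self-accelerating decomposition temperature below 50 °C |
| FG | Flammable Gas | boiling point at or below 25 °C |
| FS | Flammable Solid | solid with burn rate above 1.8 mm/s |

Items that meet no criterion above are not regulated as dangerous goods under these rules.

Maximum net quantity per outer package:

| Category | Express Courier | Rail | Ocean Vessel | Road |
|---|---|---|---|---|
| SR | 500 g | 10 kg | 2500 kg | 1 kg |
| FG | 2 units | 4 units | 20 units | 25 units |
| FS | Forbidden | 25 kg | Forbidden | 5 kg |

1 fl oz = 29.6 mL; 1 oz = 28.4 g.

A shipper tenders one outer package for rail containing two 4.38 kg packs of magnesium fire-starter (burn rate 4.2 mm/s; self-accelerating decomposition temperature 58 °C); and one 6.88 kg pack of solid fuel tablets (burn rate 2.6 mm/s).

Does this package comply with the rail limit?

Yes

Burn rate 4.2 mm/s meets the Category FS criterion (Flammable Solid), so the magnesium fire-starter is Category FS.
Burn rate 2.6 mm/s meets the Category FS criterion (Flammable Solid), so the solid fuel tablets are Category FS.
Total Category FS: (two 4.38 kg packs = 8.76 kg) + 6.88 kg = 15.64 kg.
15.64 kg is within the rail limit of 25 kg for Category FS.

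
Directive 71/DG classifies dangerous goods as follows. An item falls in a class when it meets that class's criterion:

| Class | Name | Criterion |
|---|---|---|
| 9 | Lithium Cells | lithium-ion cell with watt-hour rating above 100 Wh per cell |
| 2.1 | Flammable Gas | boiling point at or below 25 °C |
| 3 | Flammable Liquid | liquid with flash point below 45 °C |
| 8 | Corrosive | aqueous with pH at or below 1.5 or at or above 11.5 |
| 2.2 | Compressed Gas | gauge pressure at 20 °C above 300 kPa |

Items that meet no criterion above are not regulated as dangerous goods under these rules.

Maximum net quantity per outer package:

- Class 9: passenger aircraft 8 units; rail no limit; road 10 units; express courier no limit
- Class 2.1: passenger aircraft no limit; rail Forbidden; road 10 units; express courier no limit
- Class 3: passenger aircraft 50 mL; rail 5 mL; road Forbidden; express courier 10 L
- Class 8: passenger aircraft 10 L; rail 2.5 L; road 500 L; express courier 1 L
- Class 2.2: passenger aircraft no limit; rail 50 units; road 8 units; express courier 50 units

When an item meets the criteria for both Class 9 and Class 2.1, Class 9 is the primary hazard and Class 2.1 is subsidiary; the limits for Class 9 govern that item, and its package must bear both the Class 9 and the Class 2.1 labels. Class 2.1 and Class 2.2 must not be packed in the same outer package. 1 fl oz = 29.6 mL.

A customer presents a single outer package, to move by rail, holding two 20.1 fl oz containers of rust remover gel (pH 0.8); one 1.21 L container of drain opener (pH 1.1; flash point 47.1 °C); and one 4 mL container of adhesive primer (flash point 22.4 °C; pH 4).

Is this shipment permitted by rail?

pH 0.8 meets the Class 8 criterion (Corrosive), so the rust remover gel is Class 8.
The drain opener has pH 1.1, which is ≤ 1.5, so it is Class 8 (Corrosive).
Adhesive primer: flash point 22.4 °C < 45 °C → Class 3 (Flammable Liquid).
Total Class 8: (two 20.1 fl oz containers = 1189.92 mL) + 1.21 L = 2399.92 mL.
2399.92 mL ≤ 2.5 L (rail limit, Class 8) — within limit.
Class 3 quantity: 4 mL.
That is within the Class 3 rail limit of 5 mL.
The segregation rule (Class 2.1 with Class 2.2) does not apply to Class 8 with Class 3.
Every hazard class is within its rail limit and no segregation rule is violated.

Yes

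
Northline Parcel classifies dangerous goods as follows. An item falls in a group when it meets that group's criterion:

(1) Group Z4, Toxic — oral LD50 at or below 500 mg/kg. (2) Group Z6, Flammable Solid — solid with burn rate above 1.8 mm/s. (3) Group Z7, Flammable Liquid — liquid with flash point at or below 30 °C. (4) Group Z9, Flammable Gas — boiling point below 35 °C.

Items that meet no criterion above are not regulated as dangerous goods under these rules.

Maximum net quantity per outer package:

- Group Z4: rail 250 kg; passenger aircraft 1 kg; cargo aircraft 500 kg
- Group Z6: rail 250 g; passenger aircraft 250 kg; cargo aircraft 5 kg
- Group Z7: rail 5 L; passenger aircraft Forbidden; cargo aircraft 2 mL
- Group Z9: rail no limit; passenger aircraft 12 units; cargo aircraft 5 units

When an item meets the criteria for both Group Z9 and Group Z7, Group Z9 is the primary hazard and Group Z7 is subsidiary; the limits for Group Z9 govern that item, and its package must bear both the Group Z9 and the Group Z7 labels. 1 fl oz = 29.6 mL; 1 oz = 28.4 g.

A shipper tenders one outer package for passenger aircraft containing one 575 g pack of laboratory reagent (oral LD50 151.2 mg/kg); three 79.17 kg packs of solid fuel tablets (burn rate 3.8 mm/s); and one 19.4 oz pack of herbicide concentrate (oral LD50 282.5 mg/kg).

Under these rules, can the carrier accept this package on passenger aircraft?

The laboratory reagent has oral LD50 151.2 mg/kg, which is ≤ 500 mg/kg, so it is Group Z4 (Toxic).
With burn rate 3.8 mm/s (> 1.8 mm/s), the solid fuel tablets fall in Group Z6.
The herbicide concentrate has oral LD50 282.5 mg/kg, which is ≤ 500 mg/kg, so it is Group Z4 (Toxic).
Group Z4 net quantity: 575 g + (one 19.4 oz pack = 550.96 g) = 1125.96 g.
1125.96 g exceeds the passenger aircraft limit of 1 kg for Group Z4.
Group Z6 quantity: three 79.17 kg packs = 237.51 kg.
237.51 kg is within the passenger aircraft limit of 250 kg for Group Z6.

No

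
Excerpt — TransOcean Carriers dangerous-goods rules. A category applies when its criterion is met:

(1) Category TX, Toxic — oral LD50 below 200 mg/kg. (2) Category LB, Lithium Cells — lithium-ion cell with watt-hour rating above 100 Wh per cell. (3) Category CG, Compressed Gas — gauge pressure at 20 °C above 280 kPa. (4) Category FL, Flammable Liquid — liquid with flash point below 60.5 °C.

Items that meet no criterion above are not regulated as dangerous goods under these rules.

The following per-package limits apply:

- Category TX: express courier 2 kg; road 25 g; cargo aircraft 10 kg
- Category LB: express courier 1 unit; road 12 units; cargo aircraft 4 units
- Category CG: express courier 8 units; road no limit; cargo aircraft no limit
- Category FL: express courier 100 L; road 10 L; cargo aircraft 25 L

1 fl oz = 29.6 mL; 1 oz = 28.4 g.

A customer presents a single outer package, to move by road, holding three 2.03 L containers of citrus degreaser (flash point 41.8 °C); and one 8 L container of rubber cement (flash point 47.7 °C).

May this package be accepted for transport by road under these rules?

No

With flash point 41.8 °C (< 60.5 °C), the citrus degreaser falls in Category FL.
The rubber cement has flash point 47.7 °C, which is < 60.5 °C, so it is Category FL (Flammable Liquid).
Total Category FL: (three 2.03 L containers = 6.09 L) + 8 L = 14.09 L.
14.09 L exceeds the road limit of 10 L for Category FL.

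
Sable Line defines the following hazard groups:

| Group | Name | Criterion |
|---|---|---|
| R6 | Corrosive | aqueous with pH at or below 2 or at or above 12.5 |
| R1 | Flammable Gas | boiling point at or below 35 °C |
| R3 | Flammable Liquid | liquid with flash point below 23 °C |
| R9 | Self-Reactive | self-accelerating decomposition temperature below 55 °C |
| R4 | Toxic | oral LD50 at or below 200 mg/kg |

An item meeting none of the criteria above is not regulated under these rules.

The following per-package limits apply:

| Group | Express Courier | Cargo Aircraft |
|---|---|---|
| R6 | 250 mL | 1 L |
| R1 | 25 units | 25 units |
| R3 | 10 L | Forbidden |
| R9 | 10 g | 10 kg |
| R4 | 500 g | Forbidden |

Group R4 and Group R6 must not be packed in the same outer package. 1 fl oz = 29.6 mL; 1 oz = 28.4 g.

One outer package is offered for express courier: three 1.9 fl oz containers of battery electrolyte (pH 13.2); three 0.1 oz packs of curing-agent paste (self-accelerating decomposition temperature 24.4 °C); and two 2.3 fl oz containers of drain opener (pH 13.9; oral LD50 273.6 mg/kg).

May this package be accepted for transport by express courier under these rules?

No

With pH 13.2 (≥ 12.5), the battery electrolyte falls in Group R6.
Self-accelerating decomposition temperature 24.4 °C meets the Group R9 criterion (Self-Reactive), so the curing-agent paste is Group R9.
The drain opener has pH 13.9, which is ≥ 12.5, so it is Group R6 (Corrosive).
Total Group R6: (three 1.9 fl oz containers = 168.72 mL) + (two 2.3 fl oz containers = 136.16 mL) = 304.88 mL.
304.88 mL > 250 mL (express courier limit, Group R6) — over the limit.
Group R9 quantity: three 0.1 oz packs = 8.52 g.
8.52 g is within the express courier limit of 10 g for Group R9.
The segregation rule (Group R4 with Group R6) does not apply to Group R6 with Group R9.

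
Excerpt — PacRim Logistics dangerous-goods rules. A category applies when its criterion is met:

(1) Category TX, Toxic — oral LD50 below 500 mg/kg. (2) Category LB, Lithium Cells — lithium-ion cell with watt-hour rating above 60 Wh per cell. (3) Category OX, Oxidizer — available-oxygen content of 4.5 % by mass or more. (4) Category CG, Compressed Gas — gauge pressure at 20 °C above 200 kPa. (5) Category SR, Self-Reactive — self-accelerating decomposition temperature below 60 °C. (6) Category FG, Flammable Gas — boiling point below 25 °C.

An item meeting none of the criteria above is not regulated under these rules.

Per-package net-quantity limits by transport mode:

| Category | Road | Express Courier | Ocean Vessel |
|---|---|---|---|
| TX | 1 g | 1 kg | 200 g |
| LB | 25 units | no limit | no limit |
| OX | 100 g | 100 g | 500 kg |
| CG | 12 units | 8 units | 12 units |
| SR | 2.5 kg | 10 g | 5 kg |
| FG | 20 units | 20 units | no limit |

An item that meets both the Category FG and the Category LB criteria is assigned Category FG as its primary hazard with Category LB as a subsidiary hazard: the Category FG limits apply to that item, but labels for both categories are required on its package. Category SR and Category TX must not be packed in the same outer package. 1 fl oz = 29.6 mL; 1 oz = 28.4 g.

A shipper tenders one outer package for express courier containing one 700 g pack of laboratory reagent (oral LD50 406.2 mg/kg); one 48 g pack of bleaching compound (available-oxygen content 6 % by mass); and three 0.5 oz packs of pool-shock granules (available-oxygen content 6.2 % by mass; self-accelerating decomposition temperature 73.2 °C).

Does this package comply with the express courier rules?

With oral LD50 406.2 mg/kg (< 500 mg/kg), the laboratory reagent falls in Category TX.
The bleaching compound has available-oxygen content 6 % by mass, which is ≥ 4.5 % by mass, so it is Category OX (Oxidizer).
With available-oxygen content 6.2 % by mass (≥ 4.5 % by mass), the pool-shock granules fall in Category OX.
Category TX quantity: 700 g.
700 g ≤ 1 kg (express courier limit, Category TX) — within limit.
Total Category OX: 48 g + (three 0.5 oz packs = 42.6 g) = 90.6 g.
90.6 g is within the express courier limit of 100 g for Category OX.
The segregation rule (Category SR with Category TX) does not apply to Category TX with Category OX.
Every hazard category is within its express courier limit and no segregation rule is violated.

Yes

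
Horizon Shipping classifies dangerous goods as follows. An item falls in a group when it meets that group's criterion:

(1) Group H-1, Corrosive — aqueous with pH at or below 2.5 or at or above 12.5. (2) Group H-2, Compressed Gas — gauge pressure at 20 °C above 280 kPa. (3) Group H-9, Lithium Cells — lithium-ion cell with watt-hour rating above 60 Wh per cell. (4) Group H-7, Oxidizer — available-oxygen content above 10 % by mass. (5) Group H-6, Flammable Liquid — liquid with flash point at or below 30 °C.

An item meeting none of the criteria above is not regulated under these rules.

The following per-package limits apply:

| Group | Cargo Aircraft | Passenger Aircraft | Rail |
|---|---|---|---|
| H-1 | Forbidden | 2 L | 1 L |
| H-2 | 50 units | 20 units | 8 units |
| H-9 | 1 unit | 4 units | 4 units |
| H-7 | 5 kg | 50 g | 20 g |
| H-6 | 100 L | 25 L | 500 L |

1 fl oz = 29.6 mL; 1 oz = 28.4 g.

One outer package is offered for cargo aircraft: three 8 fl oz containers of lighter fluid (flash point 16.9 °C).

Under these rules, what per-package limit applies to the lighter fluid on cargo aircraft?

100 L

With flash point 16.9 °C (≤ 30 °C), the lighter fluid falls in Group H-6.
The cargo aircraft limit for Group H-6 is 100 L.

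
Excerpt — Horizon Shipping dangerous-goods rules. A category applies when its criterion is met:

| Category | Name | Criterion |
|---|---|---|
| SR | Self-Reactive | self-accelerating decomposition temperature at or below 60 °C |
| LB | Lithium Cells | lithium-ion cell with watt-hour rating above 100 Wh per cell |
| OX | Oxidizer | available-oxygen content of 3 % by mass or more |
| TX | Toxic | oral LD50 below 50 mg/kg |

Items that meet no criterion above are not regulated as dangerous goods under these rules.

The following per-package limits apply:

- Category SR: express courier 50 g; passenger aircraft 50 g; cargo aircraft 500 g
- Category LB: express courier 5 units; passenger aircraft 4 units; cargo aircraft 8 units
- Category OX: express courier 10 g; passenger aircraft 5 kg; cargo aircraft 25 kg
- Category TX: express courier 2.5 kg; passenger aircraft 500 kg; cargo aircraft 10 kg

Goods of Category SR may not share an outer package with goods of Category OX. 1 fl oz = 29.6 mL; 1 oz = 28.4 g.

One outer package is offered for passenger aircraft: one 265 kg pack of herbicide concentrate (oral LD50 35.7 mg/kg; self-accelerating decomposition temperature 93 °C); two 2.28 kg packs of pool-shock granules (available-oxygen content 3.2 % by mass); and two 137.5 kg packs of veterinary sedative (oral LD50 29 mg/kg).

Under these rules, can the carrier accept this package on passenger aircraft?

No

Herbicide concentrate: oral LD50 35.7 mg/kg < 50 mg/kg → Category TX (Toxic).
Pool-shock granules: available-oxygen content 3.2 % by mass ≥ 3 % by mass → Category OX (Oxidizer).
Oral LD50 29 mg/kg meets the Category TX criterion (Toxic), so the veterinary sedative is Category TX.
Category OX quantity: two 2.28 kg packs = 4.56 kg.
4.56 kg ≤ 5 kg (passenger aircraft limit, Category OX) — within limit.
Category TX net quantity: 265 kg + (two 137.5 kg packs = 275 kg) = 540 kg.
That exceeds the Category TX passenger aircraft limit of 500 kg.
The segregation rule (Category SR with Category OX) does not apply to Category OX with Category TX.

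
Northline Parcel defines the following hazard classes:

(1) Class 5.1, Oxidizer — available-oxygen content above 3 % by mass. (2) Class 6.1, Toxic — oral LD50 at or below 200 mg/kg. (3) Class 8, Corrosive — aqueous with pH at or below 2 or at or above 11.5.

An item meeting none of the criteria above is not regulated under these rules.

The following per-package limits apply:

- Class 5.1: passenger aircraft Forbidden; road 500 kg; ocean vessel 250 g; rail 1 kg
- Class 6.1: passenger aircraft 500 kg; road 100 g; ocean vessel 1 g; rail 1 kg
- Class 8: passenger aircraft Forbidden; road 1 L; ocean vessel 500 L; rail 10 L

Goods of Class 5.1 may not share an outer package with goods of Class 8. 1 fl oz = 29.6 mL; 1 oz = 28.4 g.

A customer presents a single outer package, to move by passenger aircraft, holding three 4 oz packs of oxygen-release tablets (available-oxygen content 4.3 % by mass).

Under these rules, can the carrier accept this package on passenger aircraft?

No

Oxygen-release tablets: available-oxygen content 4.3 % by mass > 3 % by mass → Class 5.1 (Oxidizer).
Class 5.1 quantity: three 4 oz packs = 340.8 g.
Class 5.1 is Forbidden by passenger aircraft.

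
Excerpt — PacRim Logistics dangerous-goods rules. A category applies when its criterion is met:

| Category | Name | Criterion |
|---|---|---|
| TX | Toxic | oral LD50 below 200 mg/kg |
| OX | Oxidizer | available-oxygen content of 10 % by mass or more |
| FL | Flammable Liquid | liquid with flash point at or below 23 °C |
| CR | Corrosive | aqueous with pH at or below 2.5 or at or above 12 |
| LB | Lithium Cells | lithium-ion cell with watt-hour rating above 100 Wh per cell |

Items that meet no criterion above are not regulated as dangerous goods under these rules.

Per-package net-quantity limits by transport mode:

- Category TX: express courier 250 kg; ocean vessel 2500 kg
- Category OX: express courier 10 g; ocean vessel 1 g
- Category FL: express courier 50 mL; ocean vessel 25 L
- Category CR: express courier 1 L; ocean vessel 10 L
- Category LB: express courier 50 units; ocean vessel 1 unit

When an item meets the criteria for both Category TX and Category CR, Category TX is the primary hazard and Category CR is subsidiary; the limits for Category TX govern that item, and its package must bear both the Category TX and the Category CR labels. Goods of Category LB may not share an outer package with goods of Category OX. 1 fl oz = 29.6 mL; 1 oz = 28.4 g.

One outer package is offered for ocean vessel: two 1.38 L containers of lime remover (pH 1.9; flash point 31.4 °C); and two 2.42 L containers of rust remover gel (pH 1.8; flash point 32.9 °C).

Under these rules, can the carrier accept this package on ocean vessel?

pH 1.9 meets the Category CR criterion (Corrosive), so the lime remover is Category CR.
With pH 1.8 (≤ 2.5), the rust remover gel falls in Category CR.
Category CR net quantity: (two 1.38 L containers = 2.76 L) + (two 2.42 L containers = 4.84 L) = 7.6 L.
7.6 L is within the ocean vessel limit of 10 L for Category CR.

Yes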